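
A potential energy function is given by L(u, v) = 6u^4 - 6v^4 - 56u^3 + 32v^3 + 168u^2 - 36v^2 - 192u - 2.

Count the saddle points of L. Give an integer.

5

L separates as a function of u plus a function of v, so ∇L=0 decouples.
∂L/∂u = 24(u - 4)(u - 2)(u - 1) = 0 at u ∈ {1, 2, 4}; ∂L/∂v = -24v(v - 3)(v - 1) = 0 at v ∈ {0, 1, 3}.
The Hessian is diagonal: diag(L_uu, L_vv). Second derivatives: L_uu(1)=72, L_uu(2)=-48, L_uu(4)=144; L_vv(0)=-72, L_vv(1)=48, L_vv(3)=-144.
Saddle points occur where the two diagonal entries have opposite signs: (1, 0), (1, 3), (2, 1), (4, 0), (4, 3). Count: 5.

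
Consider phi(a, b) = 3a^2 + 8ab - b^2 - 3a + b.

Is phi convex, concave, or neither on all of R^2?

phi is quadratic, so its Hessian is the constant matrix H = [[6, 8], [8, -2]].
det(H) = -76, tr(H) = 4.
det(H) < 0, so H is indefinite: neither convex nor concave.

neither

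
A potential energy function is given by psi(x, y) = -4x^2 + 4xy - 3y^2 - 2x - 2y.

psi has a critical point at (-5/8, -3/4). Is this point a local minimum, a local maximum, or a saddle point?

The Hessian of psi is constant: H = [[-8, 4], [4, -6]].
det(H) = (-8)·(-6) − 4² = 32.
det(H) > 0 and tr(H) = -14 < 0, so H is negative definite and the point is a local maximum.

local maximum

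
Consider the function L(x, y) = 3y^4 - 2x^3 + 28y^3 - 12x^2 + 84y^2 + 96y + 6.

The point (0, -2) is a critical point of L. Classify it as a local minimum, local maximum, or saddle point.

The mixed partial ∂²L/∂x∂y is 0, so the Hessian at any point is diag(L_xx, L_yy) = diag(-12(x + 2), 12(3y^2 + 14y + 14)).
At (0, -2): H = diag(-24, -24).
Both eigenvalues are negative, so H is negative definite: a local maximum.

local maximum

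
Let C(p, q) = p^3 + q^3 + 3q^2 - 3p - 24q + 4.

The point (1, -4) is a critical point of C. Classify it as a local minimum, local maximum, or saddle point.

saddle point

The mixed partial ∂²C/∂p∂q is 0, so the Hessian at any point is diag(C_pp, C_qq) = diag(6p, 6(q + 1)).
At (1, -4): H = diag(6, -18).
The eigenvalues have opposite signs, so H is indefinite: a saddle point.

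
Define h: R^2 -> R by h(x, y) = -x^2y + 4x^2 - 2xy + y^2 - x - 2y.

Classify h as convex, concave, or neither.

neither

The term -x^2y is cubic, so the Hessian is not constant.
∂²h/∂x² = -2y + 8, which takes both signs as y varies (negative for sufficiently large y). A diagonal entry of the Hessian changing sign means the Hessian is neither positive- nor negative-semidefinite on all of R^2.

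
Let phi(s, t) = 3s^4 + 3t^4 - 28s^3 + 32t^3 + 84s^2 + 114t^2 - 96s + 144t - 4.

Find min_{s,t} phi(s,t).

-127

phi(s,t) separates as P(s) + Q(t) − 4, so its minimum is min P + min Q − 4.
P'(s) = 12(s - 4)(s - 2)(s - 1) vanishes at s ∈ {1, 2, 4}; Q'(t) = 12(t + 1)(t + 3)(t + 4) vanishes at t ∈ {-4, -3, -1}.
Local minima of P (where P''>0): P(1)=-37, P(4)=-64. Local minima of Q: Q(-4)=-32, Q(-1)=-59.
So the global minimum of phi is P(4) + Q(-1) − 4 = -64 − 59 − 4 = -127, attained at (4, -1).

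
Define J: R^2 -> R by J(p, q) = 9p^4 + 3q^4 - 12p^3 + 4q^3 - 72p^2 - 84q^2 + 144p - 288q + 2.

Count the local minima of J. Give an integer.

J separates as a function of p plus a function of q, so ∇J=0 decouples.
∂J/∂p = 36(p - 2)(p - 1)(p + 2) = 0 at p ∈ {-2, 1, 2}; ∂J/∂q = 12(q - 4)(q + 2)(q + 3) = 0 at q ∈ {-3, -2, 4}.
The Hessian is diagonal: diag(J_pp, J_qq). Second derivatives: J_pp(-2)=432, J_pp(1)=-108, J_pp(2)=144; J_qq(-3)=84, J_qq(-2)=-72, J_qq(4)=504.
Local minima occur where both diagonal entries positive: (-2, -3), (-2, 4), (2, -3), (2, 4). Count: 4.

4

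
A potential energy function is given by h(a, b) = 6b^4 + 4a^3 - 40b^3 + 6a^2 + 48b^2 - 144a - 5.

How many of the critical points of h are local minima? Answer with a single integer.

h separates as a function of a plus a function of b, so ∇h=0 decouples.
∂h/∂a = 12(a - 3)(a + 4) = 0 at a ∈ {-4, 3}; ∂h/∂b = 24b(b - 4)(b - 1) = 0 at b ∈ {0, 1, 4}.
The Hessian is diagonal: diag(h_aa, h_bb). Second derivatives: h_aa(-4)=-84, h_aa(3)=84; h_bb(0)=96, h_bb(1)=-72, h_bb(4)=288.
Local minima occur where both diagonal entries positive: (3, 0), (3, 4). Count: 2.

2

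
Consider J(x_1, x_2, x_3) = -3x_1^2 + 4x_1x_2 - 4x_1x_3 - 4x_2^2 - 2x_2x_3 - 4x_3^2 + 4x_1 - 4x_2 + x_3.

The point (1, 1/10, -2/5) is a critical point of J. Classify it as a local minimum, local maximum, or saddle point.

local maximum

The Hessian is constant: H = [[-6, 4, -4], [4, -8, -2], [-4, -2, -8]].
Leading principal minors: Δ₁ = -6, Δ₂ = 32, Δ₃ = -40.
The minors alternate sign starting negative (−, +, −), so H is negative definite: a local maximum.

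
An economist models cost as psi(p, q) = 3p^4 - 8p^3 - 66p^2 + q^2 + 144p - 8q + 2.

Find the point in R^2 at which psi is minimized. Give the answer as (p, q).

psi(p,q) separates as A(p) + B(q) + 2, so its minimum is min A + min B + 2.
A'(p) = 12(p - 4)(p - 1)(p + 3) vanishes at p ∈ {-3, 1, 4}; B'(q) = 2q - 8 vanishes at q ∈ {4}.
Local minima of A (where A''>0): A(-3)=-567, A(4)=-224. Local minima of B: B(4)=-16.
So the global minimum of psi is A(-3) + B(4) + 2 = -567 − 16 + 2 = -581, attained at (-3, 4).

(-3, 4)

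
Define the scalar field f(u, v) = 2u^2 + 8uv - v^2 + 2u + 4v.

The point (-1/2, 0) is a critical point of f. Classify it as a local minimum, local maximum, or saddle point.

The Hessian of f is constant: H = [[4, 8], [8, -2]].
det(H) = 4·(-2) − 8² = -72.
Since det(H) < 0, H is indefinite and the critical point is a saddle point.

saddle point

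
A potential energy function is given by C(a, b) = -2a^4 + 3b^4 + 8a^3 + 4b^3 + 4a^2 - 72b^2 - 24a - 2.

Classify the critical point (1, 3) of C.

local minimum

The mixed partial ∂²C/∂a∂b is 0, so the Hessian at any point is diag(C_aa, C_bb) = diag(8(-3a^2 + 6a + 1), 12(3b^2 + 2b - 12)).
At (1, 3): H = diag(32, 252).
Both eigenvalues are positive, so H is positive definite: a local minimum.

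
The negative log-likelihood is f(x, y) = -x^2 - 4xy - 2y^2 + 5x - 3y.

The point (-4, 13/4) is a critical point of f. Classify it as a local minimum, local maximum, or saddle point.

saddle point

The Hessian of f is constant: H = [[-2, -4], [-4, -4]].
det(H) = (-2)·(-4) − (-4)² = -8.
Since det(H) < 0, H is indefinite and the critical point is a saddle point.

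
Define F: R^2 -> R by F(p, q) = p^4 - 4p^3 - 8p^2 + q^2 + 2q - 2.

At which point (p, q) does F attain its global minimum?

F(p,q) separates as A(p) + B(q) − 2, so its minimum is min A + min B − 2.
A'(p) = 4p(p - 4)(p + 1) vanishes at p ∈ {-1, 0, 4}; B'(q) = 2q + 2 vanishes at q ∈ {-1}.
Local minima of A (where A''>0): A(-1)=-3, A(4)=-128. Local minima of B: B(-1)=-1.
So the global minimum of F is A(4) + B(-1) − 2 = -128 − 1 − 2 = -131, attained at (4, -1).

(4, -1)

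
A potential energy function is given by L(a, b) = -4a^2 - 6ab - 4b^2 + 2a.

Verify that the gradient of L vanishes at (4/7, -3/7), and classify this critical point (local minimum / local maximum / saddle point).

∇L = (-8a - 6b + 2, -6a - 8b); substituting (4/7, -3/7) gives ∇L = (0, 0), so (4/7, -3/7) is indeed a critical point.
The Hessian of L is constant: H = [[-8, -6], [-6, -8]].
det(H) = (-8)·(-8) − (-6)² = 28.
det(H) > 0 and tr(H) = -16 < 0, so H is negative definite and the point is a local maximum.

local maximum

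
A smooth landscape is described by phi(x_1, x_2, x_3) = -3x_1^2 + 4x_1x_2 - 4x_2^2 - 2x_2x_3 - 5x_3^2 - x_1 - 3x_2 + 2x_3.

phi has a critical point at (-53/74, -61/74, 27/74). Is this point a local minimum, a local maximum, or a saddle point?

The Hessian is constant: H = [[-6, 4, 0], [4, -8, -2], [0, -2, -10]].
Leading principal minors: Δ₁ = -6, Δ₂ = 32, Δ₃ = -296.
The minors alternate sign starting negative (−, +, −), so H is negative definite: a local maximum.

local maximum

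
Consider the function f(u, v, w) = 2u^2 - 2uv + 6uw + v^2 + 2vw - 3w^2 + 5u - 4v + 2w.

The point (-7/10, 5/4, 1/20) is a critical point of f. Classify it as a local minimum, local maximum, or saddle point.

saddle point

The Hessian is constant: H = [[4, -2, 6], [-2, 2, 2], [6, 2, -6]].
Leading principal minors: Δ₁ = 4, Δ₂ = 4, Δ₃ = -160.
The minors fit neither the all-positive nor the alternating-sign pattern, so H is indefinite: a saddle point.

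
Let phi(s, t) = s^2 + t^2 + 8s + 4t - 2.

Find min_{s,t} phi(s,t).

phi(s,t) separates as P(s) + Q(t) − 2, so its minimum is min P + min Q − 2.
P'(s) = 2s + 8 vanishes at s ∈ {-4}; Q'(t) = 2(t + 2) vanishes at t ∈ {-2}.
Local minima of P (where P''>0): P(-4)=-16. Local minima of Q: Q(-2)=-4.
So the global minimum of phi is P(-4) + Q(-2) − 2 = -16 − 4 − 2 = -22, attained at (-4, -2).

-22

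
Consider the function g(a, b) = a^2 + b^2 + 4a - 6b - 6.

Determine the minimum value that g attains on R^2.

g(a,b) separates as P(a) + Q(b) − 6, so its minimum is min P + min Q − 6.
P'(a) = 2a + 4 vanishes at a ∈ {-2}; Q'(b) = 2b - 6 vanishes at b ∈ {3}.
Local minima of P (where P''>0): P(-2)=-4. Local minima of Q: Q(3)=-9.
So the global minimum of g is P(-2) + Q(3) − 6 = -4 − 9 − 6 = -19, attained at (-2, 3).

-19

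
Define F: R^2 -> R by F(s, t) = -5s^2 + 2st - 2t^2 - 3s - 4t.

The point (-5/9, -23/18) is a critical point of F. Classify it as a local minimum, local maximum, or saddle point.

The Hessian of F is constant: H = [[-10, 2], [2, -4]].
det(H) = (-10)·(-4) − 2² = 36.
det(H) > 0 and tr(H) = -14 < 0, so H is negative definite and the point is a local maximum.

local maximum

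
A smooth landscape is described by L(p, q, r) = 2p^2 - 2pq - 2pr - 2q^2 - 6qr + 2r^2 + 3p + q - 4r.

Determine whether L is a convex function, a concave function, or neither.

neither

L is quadratic, so its Hessian is the constant matrix H = [[4, -2, -2], [-2, -4, -6], [-2, -6, 4]].
Leading principal minors: 4, -20, -256.
Neither pattern holds ⇒ H is indefinite ⇒ neither convex nor concave.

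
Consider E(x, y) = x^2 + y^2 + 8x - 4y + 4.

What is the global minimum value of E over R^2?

-16

E(x,y) separates as P(x) + Q(y) + 4, so its minimum is min P + min Q + 4.
P'(x) = 2x + 8 vanishes at x ∈ {-4}; Q'(y) = 2y - 4 vanishes at y ∈ {2}.
Local minima of P (where P''>0): P(-4)=-16. Local minima of Q: Q(2)=-4.
So the global minimum of E is P(-4) + Q(2) + 4 = -16 − 4 + 4 = -16, attained at (-4, 2).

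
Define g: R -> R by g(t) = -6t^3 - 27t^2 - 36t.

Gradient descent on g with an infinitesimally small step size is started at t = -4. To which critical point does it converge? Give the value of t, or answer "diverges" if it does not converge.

-2

g'(t) = -18(t + 1)(t + 2), so g'(-4) = -108.
Gradient descent moves in the -g' direction, i.e. t is increasing.
The nearest critical point in that direction is t = -2, where g'' = 18 > 0 (a local minimum). The iterate converges there.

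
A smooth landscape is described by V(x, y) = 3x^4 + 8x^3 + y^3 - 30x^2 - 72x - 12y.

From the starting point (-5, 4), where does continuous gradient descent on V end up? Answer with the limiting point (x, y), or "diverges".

(-3, 2)

V is separable, so gradient descent decouples: x follows -∂V/∂x, y follows -∂V/∂y.
∂V/∂x = 12(x - 2)(x + 1)(x + 3); at x=-5 this is -672, so x increases.
∂V/∂y = 3(y - 2)(y + 2); at y=4 this is 36, so y decreases.
x converges to its nearest critical value -3 (a local min of the x-part); y converges to 2. The iterate converges to (-3, 2).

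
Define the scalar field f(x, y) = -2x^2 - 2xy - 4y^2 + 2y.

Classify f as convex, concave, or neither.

concave

f is quadratic, so its Hessian is the constant matrix H = [[-4, -2], [-2, -8]].
det(H) = 28, tr(H) = -12.
det(H) > 0 and tr(H) < 0, so H is negative definite everywhere: concave.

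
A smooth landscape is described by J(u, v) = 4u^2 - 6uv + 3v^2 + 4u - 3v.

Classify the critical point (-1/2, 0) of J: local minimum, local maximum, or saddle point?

The Hessian of J is constant: H = [[8, -6], [-6, 6]].
det(H) = 8·6 − (-6)² = 12.
det(H) > 0 and tr(H) = 14 > 0, so H is positive definite and the point is a local minimum.

local minimum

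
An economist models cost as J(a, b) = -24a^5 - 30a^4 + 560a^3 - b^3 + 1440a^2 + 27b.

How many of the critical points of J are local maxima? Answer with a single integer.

J separates as a function of a plus a function of b, so ∇J=0 decouples.
∂J/∂a = -120a(a - 4)(a + 2)(a + 3) = 0 at a ∈ {-3, -2, 0, 4}; ∂J/∂b = -3(b - 3)(b + 3) = 0 at b ∈ {-3, 3}.
The Hessian is diagonal: diag(J_aa, J_bb). Second derivatives: J_aa(-3)=2520, J_aa(-2)=-1440, J_aa(0)=2880, J_aa(4)=-20160; J_bb(-3)=18, J_bb(3)=-18.
Local maxima occur where both diagonal entries negative: (-2, 3), (4, 3). Count: 2.

2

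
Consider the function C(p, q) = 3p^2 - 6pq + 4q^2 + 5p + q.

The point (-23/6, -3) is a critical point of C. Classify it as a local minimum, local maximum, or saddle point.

local minimum

The Hessian of C is constant: H = [[6, -6], [-6, 8]].
det(H) = 6·8 − (-6)² = 12.
det(H) > 0 and tr(H) = 14 > 0, so H is positive definite and the point is a local minimum.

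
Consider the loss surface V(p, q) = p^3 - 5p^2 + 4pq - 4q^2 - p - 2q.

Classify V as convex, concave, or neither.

The term p^3 is cubic, so the Hessian is not constant.
∂²V/∂p² = 6p - 10, which takes both signs as p varies (negative for sufficiently negative p). A diagonal entry of the Hessian changing sign means the Hessian is neither positive- nor negative-semidefinite on all of R^2.

neither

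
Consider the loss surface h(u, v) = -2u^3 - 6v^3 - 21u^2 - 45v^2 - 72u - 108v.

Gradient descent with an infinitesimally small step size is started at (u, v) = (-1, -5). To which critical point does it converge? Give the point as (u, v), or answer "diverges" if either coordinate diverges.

h is separable, so gradient descent decouples: u follows -∂h/∂u, v follows -∂h/∂v.
∂h/∂u = -6(u + 3)(u + 4); at u=-1 this is -36, so u increases.
∂h/∂v = -18(v + 2)(v + 3); at v=-5 this is -108, so v increases.
The u-coordinate has no critical point in that direction and runs off to infinity.

diverges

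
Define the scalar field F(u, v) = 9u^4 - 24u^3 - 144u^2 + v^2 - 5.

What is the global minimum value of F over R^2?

F(u,v) separates as P(u) + Q(v) − 5, so its minimum is min P + min Q − 5.
P'(u) = 36u(u - 4)(u + 2) vanishes at u ∈ {-2, 0, 4}; Q'(v) = 2v vanishes at v ∈ {0}.
Local minima of P (where P''>0): P(-2)=-240, P(4)=-1536. Local minima of Q: Q(0)=0.
So the global minimum of F is P(4) + Q(0) − 5 = -1536 + 0 − 5 = -1541, attained at (4, 0).

-1541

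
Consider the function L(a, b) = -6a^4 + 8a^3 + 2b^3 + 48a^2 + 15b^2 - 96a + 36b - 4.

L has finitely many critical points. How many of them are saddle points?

L separates as a function of a plus a function of b, so ∇L=0 decouples.
∂L/∂a = -24(a - 2)(a - 1)(a + 2) = 0 at a ∈ {-2, 1, 2}; ∂L/∂b = 6(b + 2)(b + 3) = 0 at b ∈ {-3, -2}.
The Hessian is diagonal: diag(L_aa, L_bb). Second derivatives: L_aa(-2)=-288, L_aa(1)=72, L_aa(2)=-96; L_bb(-3)=-6, L_bb(-2)=6.
Saddle points occur where the two diagonal entries have opposite signs: (-2, -2), (1, -3), (2, -2). Count: 3.

3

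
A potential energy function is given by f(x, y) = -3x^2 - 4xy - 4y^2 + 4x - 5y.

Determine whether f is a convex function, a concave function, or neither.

concave

f is quadratic, so its Hessian is the constant matrix H = [[-6, -4], [-4, -8]].
det(H) = 32, tr(H) = -14.
det(H) > 0 and tr(H) < 0, so H is negative definite everywhere: concave.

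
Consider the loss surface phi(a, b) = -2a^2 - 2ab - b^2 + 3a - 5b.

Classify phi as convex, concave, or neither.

phi is quadratic, so its Hessian is the constant matrix H = [[-4, -2], [-2, -2]].
det(H) = 4, tr(H) = -6.
det(H) > 0 and tr(H) < 0, so H is negative definite everywhere: concave.

concave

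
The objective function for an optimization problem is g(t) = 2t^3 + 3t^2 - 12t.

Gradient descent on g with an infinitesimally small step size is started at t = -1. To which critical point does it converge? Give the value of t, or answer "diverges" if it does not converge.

g'(t) = 6(t - 1)(t + 2), so g'(-1) = -12.
Gradient descent moves in the -g' direction, i.e. t is increasing.
The nearest critical point in that direction is t = 1, where g'' = 18 > 0 (a local minimum). The iterate converges there.

1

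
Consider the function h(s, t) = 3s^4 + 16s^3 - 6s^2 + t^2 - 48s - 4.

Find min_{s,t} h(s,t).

-164

h(s,t) separates as P(s) + Q(t) − 4, so its minimum is min P + min Q − 4.
P'(s) = 12(s - 1)(s + 1)(s + 4) vanishes at s ∈ {-4, -1, 1}; Q'(t) = 2t vanishes at t ∈ {0}.
Local minima of P (where P''>0): P(-4)=-160, P(1)=-35. Local minima of Q: Q(0)=0.
So the global minimum of h is P(-4) + Q(0) − 4 = -160 + 0 − 4 = -164, attained at (-4, 0).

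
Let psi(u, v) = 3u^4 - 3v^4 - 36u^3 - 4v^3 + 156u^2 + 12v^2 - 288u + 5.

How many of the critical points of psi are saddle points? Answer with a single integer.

5

psi separates as a function of u plus a function of v, so ∇psi=0 decouples.
∂psi/∂u = 12(u - 4)(u - 3)(u - 2) = 0 at u ∈ {2, 3, 4}; ∂psi/∂v = -12v(v - 1)(v + 2) = 0 at v ∈ {-2, 0, 1}.
The Hessian is diagonal: diag(psi_uu, psi_vv). Second derivatives: psi_uu(2)=24, psi_uu(3)=-12, psi_uu(4)=24; psi_vv(-2)=-72, psi_vv(0)=24, psi_vv(1)=-36.
Saddle points occur where the two diagonal entries have opposite signs: (2, -2), (2, 1), (3, 0), (4, -2), (4, 1). Count: 5.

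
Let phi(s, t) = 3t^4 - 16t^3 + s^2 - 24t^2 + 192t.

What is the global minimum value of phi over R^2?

-304

phi(s,t) separates as P(s) + Q(t), so its minimum is min P + min Q.
P'(s) = 2s vanishes at s ∈ {0}; Q'(t) = 12(t - 4)(t - 2)(t + 2) vanishes at t ∈ {-2, 2, 4}.
Local minima of P (where P''>0): P(0)=0. Local minima of Q: Q(-2)=-304, Q(4)=128.
So the global minimum of phi is P(0) + Q(-2) = 0 − 304 = -304, attained at (0, -2).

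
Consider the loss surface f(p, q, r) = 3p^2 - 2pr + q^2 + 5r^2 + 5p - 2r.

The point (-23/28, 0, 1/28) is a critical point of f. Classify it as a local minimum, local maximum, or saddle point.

The Hessian is constant: H = [[6, 0, -2], [0, 2, 0], [-2, 0, 10]].
Leading principal minors: Δ₁ = 6, Δ₂ = 12, Δ₃ = 112.
All leading minors are positive, so H is positive definite: a local minimum.

local minimum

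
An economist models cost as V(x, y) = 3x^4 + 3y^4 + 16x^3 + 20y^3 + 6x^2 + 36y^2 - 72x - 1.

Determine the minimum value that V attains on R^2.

-48

V(x,y) separates as P(x) + Q(y) − 1, so its minimum is min P + min Q − 1.
P'(x) = 12(x - 1)(x + 2)(x + 3) vanishes at x ∈ {-3, -2, 1}; Q'(y) = 12y(y + 2)(y + 3) vanishes at y ∈ {-3, -2, 0}.
Local minima of P (where P''>0): P(-3)=81, P(1)=-47. Local minima of Q: Q(-3)=27, Q(0)=0.
So the global minimum of V is P(1) + Q(0) − 1 = -47 + 0 − 1 = -48, attained at (1, 0).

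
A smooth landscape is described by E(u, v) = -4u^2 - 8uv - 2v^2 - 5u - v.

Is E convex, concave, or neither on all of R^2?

E is quadratic, so its Hessian is the constant matrix H = [[-8, -8], [-8, -4]].
det(H) = -32, tr(H) = -12.
det(H) < 0, so H is indefinite: neither convex nor concave.

neither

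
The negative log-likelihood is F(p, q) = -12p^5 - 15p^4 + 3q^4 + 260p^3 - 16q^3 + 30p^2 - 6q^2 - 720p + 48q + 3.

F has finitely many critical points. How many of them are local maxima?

F separates as a function of p plus a function of q, so ∇F=0 decouples.
∂F/∂p = -60(p - 3)(p - 1)(p + 1)(p + 4) = 0 at p ∈ {-4, -1, 1, 3}; ∂F/∂q = 12(q - 4)(q - 1)(q + 1) = 0 at q ∈ {-1, 1, 4}.
The Hessian is diagonal: diag(F_pp, F_qq). Second derivatives: F_pp(-4)=6300, F_pp(-1)=-1440, F_pp(1)=1200, F_pp(3)=-3360; F_qq(-1)=120, F_qq(1)=-72, F_qq(4)=180.
Local maxima occur where both diagonal entries negative: (-1, 1), (3, 1). Count: 2.

2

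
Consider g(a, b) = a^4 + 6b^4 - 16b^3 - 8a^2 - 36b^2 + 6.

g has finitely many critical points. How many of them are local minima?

g separates as a function of a plus a function of b, so ∇g=0 decouples.
∂g/∂a = 4a(a - 2)(a + 2) = 0 at a ∈ {-2, 0, 2}; ∂g/∂b = 24b(b - 3)(b + 1) = 0 at b ∈ {-1, 0, 3}.
The Hessian is diagonal: diag(g_aa, g_bb). Second derivatives: g_aa(-2)=32, g_aa(0)=-16, g_aa(2)=32; g_bb(-1)=96, g_bb(0)=-72, g_bb(3)=288.
Local minima occur where both diagonal entries positive: (-2, -1), (-2, 3), (2, -1), (2, 3). Count: 4.

4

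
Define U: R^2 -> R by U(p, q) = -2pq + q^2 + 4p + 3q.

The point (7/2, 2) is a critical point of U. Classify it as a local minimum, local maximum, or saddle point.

The Hessian of U is constant: H = [[0, -2], [-2, 2]].
det(H) = 0·2 − (-2)² = -4.
Since det(H) < 0, H is indefinite and the critical point is a saddle point.

saddle point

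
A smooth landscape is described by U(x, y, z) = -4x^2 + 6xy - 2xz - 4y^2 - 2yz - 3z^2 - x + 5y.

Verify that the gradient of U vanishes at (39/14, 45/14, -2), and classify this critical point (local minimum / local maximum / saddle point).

∇U = (-8x + 6y - 2z - 1, 6x - 8y - 2z + 5, -2x - 2y - 6z); substituting (39/14, 45/14, -2) gives ∇U = (0, 0, 0), so (39/14, 45/14, -2) is indeed a critical point.
The Hessian is constant: H = [[-8, 6, -2], [6, -8, -2], [-2, -2, -6]].
Leading principal minors: Δ₁ = -8, Δ₂ = 28, Δ₃ = -56.
The minors alternate sign starting negative (−, +, −), so H is negative definite: a local maximum.

local maximum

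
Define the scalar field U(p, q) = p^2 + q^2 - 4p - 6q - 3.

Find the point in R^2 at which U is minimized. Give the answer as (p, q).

(2, 3)

U(p,q) separates as A(p) + B(q) − 3, so its minimum is min A + min B − 3.
A'(p) = 2p - 4 vanishes at p ∈ {2}; B'(q) = 2q - 6 vanishes at q ∈ {3}.
Local minima of A (where A''>0): A(2)=-4. Local minima of B: B(3)=-9.
So the global minimum of U is A(2) + B(3) − 3 = -4 − 9 − 3 = -16, attained at (2, 3).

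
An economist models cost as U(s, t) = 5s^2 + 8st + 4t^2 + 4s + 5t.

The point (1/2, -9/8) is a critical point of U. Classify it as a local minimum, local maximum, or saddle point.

local minimum

The Hessian of U is constant: H = [[10, 8], [8, 8]].
det(H) = 10·8 − 8² = 16.
det(H) > 0 and tr(H) = 18 > 0, so H is positive definite and the point is a local minimum.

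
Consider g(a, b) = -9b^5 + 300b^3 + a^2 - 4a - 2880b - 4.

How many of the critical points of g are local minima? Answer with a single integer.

2

g separates as a function of a plus a function of b, so ∇g=0 decouples.
∂g/∂a = 2(a - 2) = 0 at a ∈ {2}; ∂g/∂b = -45(b - 4)(b - 2)(b + 2)(b + 4) = 0 at b ∈ {-4, -2, 2, 4}.
The Hessian is diagonal: diag(g_aa, g_bb). Second derivatives: g_aa(2)=2; g_bb(-4)=4320, g_bb(-2)=-2160, g_bb(2)=2160, g_bb(4)=-4320.
Local minima occur where both diagonal entries positive: (2, -4), (2, 2). Count: 2.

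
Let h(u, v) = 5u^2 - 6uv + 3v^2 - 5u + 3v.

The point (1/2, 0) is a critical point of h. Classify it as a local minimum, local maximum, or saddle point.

The Hessian of h is constant: H = [[10, -6], [-6, 6]].
det(H) = 10·6 − (-6)² = 24.
det(H) > 0 and tr(H) = 16 > 0, so H is positive definite and the point is a local minimum.

local minimum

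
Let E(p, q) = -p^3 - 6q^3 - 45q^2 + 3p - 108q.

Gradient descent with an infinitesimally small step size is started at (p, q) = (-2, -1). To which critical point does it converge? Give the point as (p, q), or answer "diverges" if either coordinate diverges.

E is separable, so gradient descent decouples: p follows -∂E/∂p, q follows -∂E/∂q.
∂E/∂p = -3(p - 1)(p + 1); at p=-2 this is -9, so p increases.
∂E/∂q = -18(q + 2)(q + 3); at q=-1 this is -36, so q increases.
The q-coordinate has no critical point in that direction and runs off to infinity.

diverges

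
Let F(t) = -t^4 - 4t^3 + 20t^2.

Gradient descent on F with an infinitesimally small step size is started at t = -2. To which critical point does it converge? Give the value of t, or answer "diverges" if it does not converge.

0

F'(t) = -4t(t - 2)(t + 5), so F'(-2) = -96.
Gradient descent moves in the -F' direction, i.e. t is increasing.
The nearest critical point in that direction is t = 0, where F'' = 40 > 0 (a local minimum). The iterate converges there.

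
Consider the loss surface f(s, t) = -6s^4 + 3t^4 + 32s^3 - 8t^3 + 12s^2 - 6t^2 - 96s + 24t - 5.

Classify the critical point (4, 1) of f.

local maximum

The mixed partial ∂²f/∂s∂t is 0, so the Hessian at any point is diag(f_ss, f_tt) = diag(24(-3s^2 + 8s + 1), 12(3t^2 - 4t - 1)).
At (4, 1): H = diag(-360, -24).
Both eigenvalues are negative, so H is negative definite: a local maximum.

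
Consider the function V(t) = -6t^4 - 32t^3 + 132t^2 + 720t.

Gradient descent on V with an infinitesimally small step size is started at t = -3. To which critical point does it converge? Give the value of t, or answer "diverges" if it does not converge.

V'(t) = -24(t - 3)(t + 2)(t + 5), so V'(-3) = -288.
Gradient descent moves in the -V' direction, i.e. t is increasing.
The nearest critical point in that direction is t = -2, where V'' = 360 > 0 (a local minimum). The iterate converges there.

-2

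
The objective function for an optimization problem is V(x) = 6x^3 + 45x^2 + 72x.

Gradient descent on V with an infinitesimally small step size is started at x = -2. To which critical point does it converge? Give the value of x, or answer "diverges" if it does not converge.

-1

V'(x) = 18(x + 1)(x + 4), so V'(-2) = -36.
Gradient descent moves in the -V' direction, i.e. x is increasing.
The nearest critical point in that direction is x = -1, where V'' = 54 > 0 (a local minimum). The iterate converges there.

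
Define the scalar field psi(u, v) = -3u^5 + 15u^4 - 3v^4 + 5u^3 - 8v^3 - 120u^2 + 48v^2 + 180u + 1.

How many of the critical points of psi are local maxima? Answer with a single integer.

4

psi separates as a function of u plus a function of v, so ∇psi=0 decouples.
∂psi/∂u = -15(u - 3)(u - 2)(u - 1)(u + 2) = 0 at u ∈ {-2, 1, 2, 3}; ∂psi/∂v = -12v(v - 2)(v + 4) = 0 at v ∈ {-4, 0, 2}.
The Hessian is diagonal: diag(psi_uu, psi_vv). Second derivatives: psi_uu(-2)=900, psi_uu(1)=-90, psi_uu(2)=60, psi_uu(3)=-150; psi_vv(-4)=-288, psi_vv(0)=96, psi_vv(2)=-144.
Local maxima occur where both diagonal entries negative: (1, -4), (1, 2), (3, -4), (3, 2). Count: 4.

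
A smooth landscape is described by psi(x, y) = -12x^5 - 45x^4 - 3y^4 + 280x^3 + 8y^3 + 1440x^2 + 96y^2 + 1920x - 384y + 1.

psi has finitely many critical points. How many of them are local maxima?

psi separates as a function of x plus a function of y, so ∇psi=0 decouples.
∂psi/∂x = -60(x - 4)(x + 1)(x + 2)(x + 4) = 0 at x ∈ {-4, -2, -1, 4}; ∂psi/∂y = -12(y - 4)(y - 2)(y + 4) = 0 at y ∈ {-4, 2, 4}.
The Hessian is diagonal: diag(psi_xx, psi_yy). Second derivatives: psi_xx(-4)=2880, psi_xx(-2)=-720, psi_xx(-1)=900, psi_xx(4)=-14400; psi_yy(-4)=-576, psi_yy(2)=144, psi_yy(4)=-192.
Local maxima occur where both diagonal entries negative: (-2, -4), (-2, 4), (4, -4), (4, 4). Count: 4.

4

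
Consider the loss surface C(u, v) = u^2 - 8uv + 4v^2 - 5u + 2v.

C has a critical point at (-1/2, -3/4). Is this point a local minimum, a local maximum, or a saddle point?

The Hessian of C is constant: H = [[2, -8], [-8, 8]].
det(H) = 2·8 − (-8)² = -48.
Since det(H) < 0, H is indefinite and the critical point is a saddle point.

saddle point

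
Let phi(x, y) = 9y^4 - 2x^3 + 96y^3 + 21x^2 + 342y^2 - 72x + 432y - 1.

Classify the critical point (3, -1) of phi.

local minimum

The mixed partial ∂²phi/∂x∂y is 0, so the Hessian at any point is diag(phi_xx, phi_yy) = diag(6(-2x + 7), 36(3y^2 + 16y + 19)).
At (3, -1): H = diag(6, 216).
Both eigenvalues are positive, so H is positive definite: a local minimum.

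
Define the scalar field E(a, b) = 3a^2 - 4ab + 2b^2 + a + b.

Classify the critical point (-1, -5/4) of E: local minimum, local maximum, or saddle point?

local minimum

The Hessian of E is constant: H = [[6, -4], [-4, 4]].
det(H) = 6·4 − (-4)² = 8.
det(H) > 0 and tr(H) = 10 > 0, so H is positive definite and the point is a local minimum.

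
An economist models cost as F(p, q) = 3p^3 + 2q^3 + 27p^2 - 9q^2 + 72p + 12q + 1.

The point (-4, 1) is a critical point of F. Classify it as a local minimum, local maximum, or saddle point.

The mixed partial ∂²F/∂p∂q is 0, so the Hessian at any point is diag(F_pp, F_qq) = diag(18(p + 3), 6(2q - 3)).
At (-4, 1): H = diag(-18, -6).
Both eigenvalues are negative, so H is negative definite: a local maximum.

local maximum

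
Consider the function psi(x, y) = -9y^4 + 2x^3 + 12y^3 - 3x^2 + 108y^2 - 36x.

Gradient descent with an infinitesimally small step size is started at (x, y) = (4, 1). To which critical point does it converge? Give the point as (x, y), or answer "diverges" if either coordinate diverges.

psi is separable, so gradient descent decouples: x follows -∂psi/∂x, y follows -∂psi/∂y.
∂psi/∂x = 6(x - 3)(x + 2); at x=4 this is 36, so x decreases.
∂psi/∂y = -36y(y - 3)(y + 2); at y=1 this is 216, so y decreases.
x converges to its nearest critical value 3 (a local min of the x-part); y converges to 0. The iterate converges to (3, 0).

(3, 0)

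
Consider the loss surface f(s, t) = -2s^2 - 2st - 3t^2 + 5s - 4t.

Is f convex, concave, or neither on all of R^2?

f is quadratic, so its Hessian is the constant matrix H = [[-4, -2], [-2, -6]].
det(H) = 20, tr(H) = -10.
det(H) > 0 and tr(H) < 0, so H is negative definite everywhere: concave.

concave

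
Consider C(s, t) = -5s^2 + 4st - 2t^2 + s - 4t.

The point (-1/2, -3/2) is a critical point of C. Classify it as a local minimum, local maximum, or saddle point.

The Hessian of C is constant: H = [[-10, 4], [4, -4]].
det(H) = (-10)·(-4) − 4² = 24.
det(H) > 0 and tr(H) = -14 < 0, so H is negative definite and the point is a local maximum.

local maximum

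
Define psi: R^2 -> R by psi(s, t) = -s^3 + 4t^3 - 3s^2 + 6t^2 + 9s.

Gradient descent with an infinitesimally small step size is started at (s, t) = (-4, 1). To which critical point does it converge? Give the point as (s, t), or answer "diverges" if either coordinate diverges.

(-3, 0)

psi is separable, so gradient descent decouples: s follows -∂psi/∂s, t follows -∂psi/∂t.
∂psi/∂s = -3(s - 1)(s + 3); at s=-4 this is -15, so s increases.
∂psi/∂t = 12t(t + 1); at t=1 this is 24, so t decreases.
s converges to its nearest critical value -3 (a local min of the s-part); t converges to 0. The iterate converges to (-3, 0).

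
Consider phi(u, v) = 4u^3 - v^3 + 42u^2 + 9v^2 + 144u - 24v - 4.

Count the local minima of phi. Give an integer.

1

phi separates as a function of u plus a function of v, so ∇phi=0 decouples.
∂phi/∂u = 12(u + 3)(u + 4) = 0 at u ∈ {-4, -3}; ∂phi/∂v = -3(v - 4)(v - 2) = 0 at v ∈ {2, 4}.
The Hessian is diagonal: diag(phi_uu, phi_vv). Second derivatives: phi_uu(-4)=-12, phi_uu(-3)=12; phi_vv(2)=6, phi_vv(4)=-6.
Local minima occur where both diagonal entries positive: (-3, 2). Count: 1.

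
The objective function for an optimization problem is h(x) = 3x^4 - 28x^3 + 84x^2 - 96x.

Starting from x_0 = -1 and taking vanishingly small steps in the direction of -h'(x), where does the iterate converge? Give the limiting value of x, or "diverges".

1

h'(x) = 12(x - 4)(x - 2)(x - 1), so h'(-1) = -360.
Gradient descent moves in the -h' direction, i.e. x is increasing.
The nearest critical point in that direction is x = 1, where h'' = 36 > 0 (a local minimum). The iterate converges there.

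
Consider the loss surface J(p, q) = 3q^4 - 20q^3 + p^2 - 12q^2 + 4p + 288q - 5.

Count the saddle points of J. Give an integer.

J separates as a function of p plus a function of q, so ∇J=0 decouples.
∂J/∂p = 2(p + 2) = 0 at p ∈ {-2}; ∂J/∂q = 12(q - 4)(q - 3)(q + 2) = 0 at q ∈ {-2, 3, 4}.
The Hessian is diagonal: diag(J_pp, J_qq). Second derivatives: J_pp(-2)=2; J_qq(-2)=360, J_qq(3)=-60, J_qq(4)=72.
Saddle points occur where the two diagonal entries have opposite signs: (-2, 3). Count: 1.

1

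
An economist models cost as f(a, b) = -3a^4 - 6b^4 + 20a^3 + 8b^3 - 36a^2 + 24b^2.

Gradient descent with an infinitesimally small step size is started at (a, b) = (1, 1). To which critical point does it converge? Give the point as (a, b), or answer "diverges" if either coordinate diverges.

(2, 0)

f is separable, so gradient descent decouples: a follows -∂f/∂a, b follows -∂f/∂b.
∂f/∂a = -12a(a - 3)(a - 2); at a=1 this is -24, so a increases.
∂f/∂b = -24b(b - 2)(b + 1); at b=1 this is 48, so b decreases.
a converges to its nearest critical value 2 (a local min of the a-part); b converges to 0. The iterate converges to (2, 0).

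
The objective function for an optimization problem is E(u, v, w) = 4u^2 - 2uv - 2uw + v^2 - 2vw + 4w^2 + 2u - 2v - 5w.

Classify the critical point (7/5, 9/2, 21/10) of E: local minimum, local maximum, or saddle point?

local minimum

The Hessian is constant: H = [[8, -2, -2], [-2, 2, -2], [-2, -2, 8]].
Leading principal minors: Δ₁ = 8, Δ₂ = 12, Δ₃ = 40.
All leading minors are positive, so H is positive definite: a local minimum.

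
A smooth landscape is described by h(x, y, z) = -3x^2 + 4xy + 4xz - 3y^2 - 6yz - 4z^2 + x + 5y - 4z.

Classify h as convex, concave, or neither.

concave

h is quadratic, so its Hessian is the constant matrix H = [[-6, 4, 4], [4, -6, -6], [4, -6, -8]].
Leading principal minors: -6, 20, -40.
Signs alternate −, +, − ⇒ H ≺ 0 ⇒ concave.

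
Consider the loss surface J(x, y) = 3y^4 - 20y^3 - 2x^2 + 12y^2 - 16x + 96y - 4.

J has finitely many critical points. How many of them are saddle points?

J separates as a function of x plus a function of y, so ∇J=0 decouples.
∂J/∂x = -4(x + 4) = 0 at x ∈ {-4}; ∂J/∂y = 12(y - 4)(y - 2)(y + 1) = 0 at y ∈ {-1, 2, 4}.
The Hessian is diagonal: diag(J_xx, J_yy). Second derivatives: J_xx(-4)=-4; J_yy(-1)=180, J_yy(2)=-72, J_yy(4)=120.
Saddle points occur where the two diagonal entries have opposite signs: (-4, -1), (-4, 4). Count: 2.

2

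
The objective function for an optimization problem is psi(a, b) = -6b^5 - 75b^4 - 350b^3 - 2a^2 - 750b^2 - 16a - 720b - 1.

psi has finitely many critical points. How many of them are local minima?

psi separates as a function of a plus a function of b, so ∇psi=0 decouples.
∂psi/∂a = -4(a + 4) = 0 at a ∈ {-4}; ∂psi/∂b = -30(b + 1)(b + 2)(b + 3)(b + 4) = 0 at b ∈ {-4, -3, -2, -1}.
The Hessian is diagonal: diag(psi_aa, psi_bb). Second derivatives: psi_aa(-4)=-4; psi_bb(-4)=180, psi_bb(-3)=-60, psi_bb(-2)=60, psi_bb(-1)=-180.
Local minima occur where both diagonal entries positive: none. Count: 0.

0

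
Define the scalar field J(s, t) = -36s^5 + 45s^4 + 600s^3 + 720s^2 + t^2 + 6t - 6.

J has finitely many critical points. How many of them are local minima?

2

J separates as a function of s plus a function of t, so ∇J=0 decouples.
∂J/∂s = -180s(s - 4)(s + 1)(s + 2) = 0 at s ∈ {-2, -1, 0, 4}; ∂J/∂t = 2(t + 3) = 0 at t ∈ {-3}.
The Hessian is diagonal: diag(J_ss, J_tt). Second derivatives: J_ss(-2)=2160, J_ss(-1)=-900, J_ss(0)=1440, J_ss(4)=-21600; J_tt(-3)=2.
Local minima occur where both diagonal entries positive: (-2, -3), (0, -3). Count: 2.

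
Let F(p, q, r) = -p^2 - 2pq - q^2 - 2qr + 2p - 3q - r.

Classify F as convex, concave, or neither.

F is quadratic, so its Hessian is the constant matrix H = [[-2, -2, 0], [-2, -2, -2], [0, -2, 0]].
Leading principal minors: -2, 0, 8.
Neither pattern holds ⇒ H is indefinite ⇒ neither convex nor concave.

neither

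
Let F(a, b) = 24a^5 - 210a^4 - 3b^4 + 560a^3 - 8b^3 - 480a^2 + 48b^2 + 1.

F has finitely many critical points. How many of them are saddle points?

6

F separates as a function of a plus a function of b, so ∇F=0 decouples.
∂F/∂a = 120a(a - 4)(a - 2)(a - 1) = 0 at a ∈ {0, 1, 2, 4}; ∂F/∂b = -12b(b - 2)(b + 4) = 0 at b ∈ {-4, 0, 2}.
The Hessian is diagonal: diag(F_aa, F_bb). Second derivatives: F_aa(0)=-960, F_aa(1)=360, F_aa(2)=-480, F_aa(4)=2880; F_bb(-4)=-288, F_bb(0)=96, F_bb(2)=-144.
Saddle points occur where the two diagonal entries have opposite signs: (0, 0), (1, -4), (1, 2), (2, 0), (4, -4), (4, 2). Count: 6.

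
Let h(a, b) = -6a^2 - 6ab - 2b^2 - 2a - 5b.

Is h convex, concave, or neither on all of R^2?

h is quadratic, so its Hessian is the constant matrix H = [[-12, -6], [-6, -4]].
det(H) = 12, tr(H) = -16.
det(H) > 0 and tr(H) < 0, so H is negative definite everywhere: concave.

concave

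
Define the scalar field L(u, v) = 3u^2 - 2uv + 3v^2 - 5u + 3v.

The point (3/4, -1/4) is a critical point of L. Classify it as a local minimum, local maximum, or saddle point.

local minimum

The Hessian of L is constant: H = [[6, -2], [-2, 6]].
det(H) = 6·6 − (-2)² = 32.
det(H) > 0 and tr(H) = 12 > 0, so H is positive definite and the point is a local minimum.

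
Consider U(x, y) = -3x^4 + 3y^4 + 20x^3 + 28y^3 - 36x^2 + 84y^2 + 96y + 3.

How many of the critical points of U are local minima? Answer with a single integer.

U separates as a function of x plus a function of y, so ∇U=0 decouples.
∂U/∂x = -12x(x - 3)(x - 2) = 0 at x ∈ {0, 2, 3}; ∂U/∂y = 12(y + 1)(y + 2)(y + 4) = 0 at y ∈ {-4, -2, -1}.
The Hessian is diagonal: diag(U_xx, U_yy). Second derivatives: U_xx(0)=-72, U_xx(2)=24, U_xx(3)=-36; U_yy(-4)=72, U_yy(-2)=-24, U_yy(-1)=36.
Local minima occur where both diagonal entries positive: (2, -4), (2, -1). Count: 2.

2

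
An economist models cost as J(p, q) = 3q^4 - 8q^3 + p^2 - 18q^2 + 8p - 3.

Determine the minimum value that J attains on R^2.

-154

J(p,q) separates as A(p) + B(q) − 3, so its minimum is min A + min B − 3.
A'(p) = 2p + 8 vanishes at p ∈ {-4}; B'(q) = 12q(q - 3)(q + 1) vanishes at q ∈ {-1, 0, 3}.
Local minima of A (where A''>0): A(-4)=-16. Local minima of B: B(-1)=-7, B(3)=-135.
So the global minimum of J is A(-4) + B(3) − 3 = -16 − 135 − 3 = -154, attained at (-4, 3).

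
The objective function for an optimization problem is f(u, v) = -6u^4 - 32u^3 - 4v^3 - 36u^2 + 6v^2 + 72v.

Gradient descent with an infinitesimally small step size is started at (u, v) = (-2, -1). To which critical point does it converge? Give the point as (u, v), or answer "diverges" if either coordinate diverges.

(-1, -2)

f is separable, so gradient descent decouples: u follows -∂f/∂u, v follows -∂f/∂v.
∂f/∂u = -24u(u + 1)(u + 3); at u=-2 this is -48, so u increases.
∂f/∂v = -12(v - 3)(v + 2); at v=-1 this is 48, so v decreases.
u converges to its nearest critical value -1 (a local min of the u-part); v converges to -2. The iterate converges to (-1, -2).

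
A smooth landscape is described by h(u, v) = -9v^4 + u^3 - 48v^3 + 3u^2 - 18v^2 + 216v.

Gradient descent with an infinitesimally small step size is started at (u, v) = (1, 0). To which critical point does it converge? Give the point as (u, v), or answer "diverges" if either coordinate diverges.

(0, -2)

h is separable, so gradient descent decouples: u follows -∂h/∂u, v follows -∂h/∂v.
∂h/∂u = 3u(u + 2); at u=1 this is 9, so u decreases.
∂h/∂v = -36(v - 1)(v + 2)(v + 3); at v=0 this is 216, so v decreases.
u converges to its nearest critical value 0 (a local min of the u-part); v converges to -2. The iterate converges to (0, -2).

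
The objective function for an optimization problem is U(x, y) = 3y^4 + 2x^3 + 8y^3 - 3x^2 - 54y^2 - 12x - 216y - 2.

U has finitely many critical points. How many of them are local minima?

U separates as a function of x plus a function of y, so ∇U=0 decouples.
∂U/∂x = 6(x - 2)(x + 1) = 0 at x ∈ {-1, 2}; ∂U/∂y = 12(y - 3)(y + 2)(y + 3) = 0 at y ∈ {-3, -2, 3}.
The Hessian is diagonal: diag(U_xx, U_yy). Second derivatives: U_xx(-1)=-18, U_xx(2)=18; U_yy(-3)=72, U_yy(-2)=-60, U_yy(3)=360.
Local minima occur where both diagonal entries positive: (2, -3), (2, 3). Count: 2.

2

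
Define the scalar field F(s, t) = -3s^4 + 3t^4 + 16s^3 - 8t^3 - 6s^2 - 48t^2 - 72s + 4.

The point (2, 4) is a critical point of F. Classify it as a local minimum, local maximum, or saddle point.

The mixed partial ∂²F/∂s∂t is 0, so the Hessian at any point is diag(F_ss, F_tt) = diag(12(-3s^2 + 8s - 1), 12(3t^2 - 4t - 8)).
At (2, 4): H = diag(36, 288).
Both eigenvalues are positive, so H is positive definite: a local minimum.

local minimum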